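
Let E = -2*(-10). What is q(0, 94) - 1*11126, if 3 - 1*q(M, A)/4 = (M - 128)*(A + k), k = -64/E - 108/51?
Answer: 2914766/85 ≈ 34291.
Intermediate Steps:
E = 20
k = -452/85 (k = -64/20 - 108/51 = -64*1/20 - 108*1/51 = -16/5 - 36/17 = -452/85 ≈ -5.3176)
q(M, A) = 12 - 4*(-128 + M)*(-452/85 + A) (q(M, A) = 12 - 4*(M - 128)*(A - 452/85) = 12 - 4*(-128 + M)*(-452/85 + A))
q(0, 94) - 1*11126 = (-230404/85 + 512*94 + (1808/85)*0 - 4*94*0) - 1*11126 = (-230404/85 + 48128 + 0 + 0) - 11126 = 3860476/85 - 11126 = 2914766/85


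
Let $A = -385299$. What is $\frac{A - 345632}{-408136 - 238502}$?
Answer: $\frac{730931}{646638} \approx 1.1304$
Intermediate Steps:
$\frac{A - 345632}{-408136 - 238502} = \frac{-385299 - 345632}{-408136 - 238502} = - \frac{730931}{-646638} = \left(-730931\right) \left(- \frac{1}{646638}\right) = \frac{730931}{646638}$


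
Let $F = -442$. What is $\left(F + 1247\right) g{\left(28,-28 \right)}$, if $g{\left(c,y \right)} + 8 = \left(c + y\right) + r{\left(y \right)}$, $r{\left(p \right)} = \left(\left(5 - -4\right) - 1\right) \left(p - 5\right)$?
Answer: $-218960$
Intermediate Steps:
$r{\left(p \right)} = -40 + 8 p$ ($r{\left(p \right)} = \left(\left(5 + 4\right) - 1\right) \left(-5 + p\right) = \left(9 - 1\right) \left(-5 + p\right) = 8 \left(-5 + p\right) = -40 + 8 p$)
$g{\left(c,y \right)} = -48 + c + 9 y$ ($g{\left(c,y \right)} = -8 + \left(\left(c + y\right) + \left(-40 + 8 y\right)\right) = -8 + \left(-40 + c + 9 y\right) = -48 + c + 9 y$)
$\left(F + 1247\right) g{\left(28,-28 \right)} = \left(-442 + 1247\right) \left(-48 + 28 + 9 \left(-28\right)\right) = 805 \left(-48 + 28 - 252\right) = 805 \left(-272\right) = -218960$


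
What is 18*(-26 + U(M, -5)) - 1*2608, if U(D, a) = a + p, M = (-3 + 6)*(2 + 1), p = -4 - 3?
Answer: -3292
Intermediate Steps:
p = -7
M = 9 (M = 3*3 = 9)
U(D, a) = -7 + a (U(D, a) = a - 7 = -7 + a)
18*(-26 + U(M, -5)) - 1*2608 = 18*(-26 + (-7 - 5)) - 1*2608 = 18*(-26 - 12) - 2608 = 18*(-38) - 2608 = -684 - 2608 = -3292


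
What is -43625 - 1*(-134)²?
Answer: -61581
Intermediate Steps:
-43625 - 1*(-134)² = -43625 - 1*17956 = -43625 - 17956 = -61581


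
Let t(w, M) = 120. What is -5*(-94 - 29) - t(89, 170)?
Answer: 495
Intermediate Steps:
-5*(-94 - 29) - t(89, 170) = -5*(-94 - 29) - 1*120 = -5*(-123) - 120 = 615 - 120 = 495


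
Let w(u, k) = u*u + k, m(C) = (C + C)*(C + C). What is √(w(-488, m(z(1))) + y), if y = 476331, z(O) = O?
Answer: √714479 ≈ 845.27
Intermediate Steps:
m(C) = 4*C² (m(C) = (2*C)*(2*C) = 4*C²)
w(u, k) = k + u² (w(u, k) = u² + k = k + u²)
√(w(-488, m(z(1))) + y) = √((4*1² + (-488)²) + 476331) = √((4*1 + 238144) + 476331) = √((4 + 238144) + 476331) = √(238148 + 476331) = √714479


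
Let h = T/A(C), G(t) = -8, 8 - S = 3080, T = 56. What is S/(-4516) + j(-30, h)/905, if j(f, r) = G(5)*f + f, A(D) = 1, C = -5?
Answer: 186426/204349 ≈ 0.91229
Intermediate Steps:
S = -3072 (S = 8 - 1*3080 = 8 - 3080 = -3072)
h = 56 (h = 56/1 = 56*1 = 56)
j(f, r) = -7*f (j(f, r) = -8*f + f = -7*f)
S/(-4516) + j(-30, h)/905 = -3072/(-4516) - 7*(-30)/905 = -3072*(-1/4516) + 210*(1/905) = 768/1129 + 42/181 = 186426/204349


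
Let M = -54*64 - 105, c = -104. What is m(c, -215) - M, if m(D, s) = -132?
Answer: 3429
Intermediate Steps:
M = -3561 (M = -3456 - 105 = -3561)
m(c, -215) - M = -132 - 1*(-3561) = -132 + 3561 = 3429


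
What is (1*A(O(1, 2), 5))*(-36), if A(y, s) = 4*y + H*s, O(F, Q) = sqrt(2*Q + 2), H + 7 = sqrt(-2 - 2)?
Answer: 1260 - 360*I - 144*sqrt(6) ≈ 907.27 - 360.0*I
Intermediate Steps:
H = -7 + 2*I (H = -7 + sqrt(-2 - 2) = -7 + sqrt(-4) = -7 + 2*I ≈ -7.0 + 2.0*I)
O(F, Q) = sqrt(2 + 2*Q)
A(y, s) = 4*y + s*(-7 + 2*I) (A(y, s) = 4*y + (-7 + 2*I)*s = 4*y + s*(-7 + 2*I))
(1*A(O(1, 2), 5))*(-36) = (1*(4*sqrt(2 + 2*2) - 1*5*(7 - 2*I)))*(-36) = (1*(4*sqrt(2 + 4) + (-35 + 10*I)))*(-36) = (1*(4*sqrt(6) + (-35 + 10*I)))*(-36) = (1*(-35 + 4*sqrt(6) + 10*I))*(-36) = (-35 + 4*sqrt(6) + 10*I)*(-36) = 1260 - 360*I - 144*sqrt(6)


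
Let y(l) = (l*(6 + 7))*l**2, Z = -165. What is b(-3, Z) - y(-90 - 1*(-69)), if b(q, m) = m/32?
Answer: 3852411/32 ≈ 1.2039e+5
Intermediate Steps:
y(l) = 13*l**3 (y(l) = (l*13)*l**2 = (13*l)*l**2 = 13*l**3)
b(q, m) = m/32 (b(q, m) = m*(1/32) = m/32)
b(-3, Z) - y(-90 - 1*(-69)) = (1/32)*(-165) - 13*(-90 - 1*(-69))**3 = -165/32 - 13*(-90 + 69)**3 = -165/32 - 13*(-21)**3 = -165/32 - 13*(-9261) = -165/32 - 1*(-120393) = -165/32 + 120393 = 3852411/32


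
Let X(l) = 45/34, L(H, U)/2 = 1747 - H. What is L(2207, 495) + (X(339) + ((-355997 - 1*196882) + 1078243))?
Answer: 17831141/34 ≈ 5.2445e+5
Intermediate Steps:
L(H, U) = 3494 - 2*H (L(H, U) = 2*(1747 - H) = 3494 - 2*H)
X(l) = 45/34 (X(l) = 45*(1/34) = 45/34)
L(2207, 495) + (X(339) + ((-355997 - 1*196882) + 1078243)) = (3494 - 2*2207) + (45/34 + ((-355997 - 1*196882) + 1078243)) = (3494 - 4414) + (45/34 + ((-355997 - 196882) + 1078243)) = -920 + (45/34 + (-552879 + 1078243)) = -920 + (45/34 + 525364) = -920 + 17862421/34 = 17831141/34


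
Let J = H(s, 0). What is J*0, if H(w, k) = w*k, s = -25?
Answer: 0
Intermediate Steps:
H(w, k) = k*w
J = 0 (J = 0*(-25) = 0)
J*0 = 0*0 = 0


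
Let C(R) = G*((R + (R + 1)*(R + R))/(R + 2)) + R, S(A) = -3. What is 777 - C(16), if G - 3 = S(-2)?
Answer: 761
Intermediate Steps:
G = 0 (G = 3 - 3 = 0)
C(R) = R (C(R) = 0*((R + (R + 1)*(R + R))/(R + 2)) + R = 0*((R + (1 + R)*(2*R))/(2 + R)) + R = 0*((R + 2*R*(1 + R))/(2 + R)) + R = 0 + R = R)
777 - C(16) = 777 - 1*16 = 777 - 16 = 761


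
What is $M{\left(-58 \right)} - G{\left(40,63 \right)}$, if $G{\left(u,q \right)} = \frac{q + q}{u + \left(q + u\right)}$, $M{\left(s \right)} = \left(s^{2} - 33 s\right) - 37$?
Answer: $\frac{749337}{143} \approx 5240.1$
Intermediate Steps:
$M{\left(s \right)} = -37 + s^{2} - 33 s$
$G{\left(u,q \right)} = \frac{2 q}{q + 2 u}$
$M{\left(-58 \right)} - G{\left(40,63 \right)} = \left(-37 + \left(-58\right)^{2} - -1914\right) - 2 \cdot 63 \frac{1}{63 + 2 \cdot 40} = \left(-37 + 3364 + 1914\right) - 2 \cdot 63 \frac{1}{63 + 80} = 5241 - 2 \cdot 63 \cdot \frac{1}{143} = 5241 - \frac{126}{143} = \frac{749337}{143}$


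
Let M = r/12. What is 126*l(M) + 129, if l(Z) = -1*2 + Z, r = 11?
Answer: -15/2 ≈ -7.5000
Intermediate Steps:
M = 11/12 ≈ 0.91667
l(Z) = -2 + Z
126*l(M) + 129 = 126*(-2 + 11/12) + 129 = 126*(-13/12) + 129 = -273/2 + 129 = -15/2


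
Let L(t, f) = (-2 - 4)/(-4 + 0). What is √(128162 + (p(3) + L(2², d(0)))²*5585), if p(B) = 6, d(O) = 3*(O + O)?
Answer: √1769273/2 ≈ 665.07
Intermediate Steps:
d(O) = 6*O (d(O) = 3*(2*O) = 6*O)
L(t, f) = 3/2 (L(t, f) = -6/(-4) = -6*(-¼) = 3/2)
√(128162 + (p(3) + L(2², d(0)))²*5585) = √(128162 + (6 + 3/2)²*5585) = √(128162 + (15/2)²*5585) = √(128162 + (225/4)*5585) = √(128162 + 1256625/4) = √(1769273/4) = √1769273/2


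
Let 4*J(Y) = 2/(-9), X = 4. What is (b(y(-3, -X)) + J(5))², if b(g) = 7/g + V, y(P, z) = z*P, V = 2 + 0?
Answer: 8281/1296 ≈ 6.3897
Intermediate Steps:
V = 2
y(P, z) = P*z
J(Y) = -1/18 (J(Y) = (2/(-9))/4 = (2*(-⅑))/4 = (¼)*(-2/9) = -1/18)
b(g) = 2 + 7/g (b(g) = 7/g + 2 = 2 + 7/g)
(b(y(-3, -X)) + J(5))² = ((2 + 7/((-(-3)*4))) - 1/18)² = ((2 + 7/((-3*(-4)))) - 1/18)² = ((2 + 7/12) - 1/18)² = (31/12 - 1/18)² = (91/36)² = 8281/1296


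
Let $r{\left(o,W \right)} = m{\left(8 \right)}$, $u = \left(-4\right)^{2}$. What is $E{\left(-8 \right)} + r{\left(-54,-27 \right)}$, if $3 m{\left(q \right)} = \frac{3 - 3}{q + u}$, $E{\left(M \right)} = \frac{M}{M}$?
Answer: $1$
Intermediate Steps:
$u = 16$
$E{\left(M \right)} = 1$
$m{\left(q \right)} = 0$ ($m{\left(q \right)} = \frac{\left(3 - 3\right) \frac{1}{q + 16}}{3} = \frac{0 \frac{1}{16 + q}}{3} = \frac{1}{3} \cdot 0 = 0$)
$r{\left(o,W \right)} = 0$
$E{\left(-8 \right)} + r{\left(-54,-27 \right)} = 1 + 0 = 1$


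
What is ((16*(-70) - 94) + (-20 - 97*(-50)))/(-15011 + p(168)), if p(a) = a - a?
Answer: -3616/15011 ≈ -0.24089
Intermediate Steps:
p(a) = 0
((16*(-70) - 94) + (-20 - 97*(-50)))/(-15011 + p(168)) = ((16*(-70) - 94) + (-20 - 97*(-50)))/(-15011 + 0) = ((-1120 - 94) + (-20 + 4850))/(-15011) = (-1214 + 4830)*(-1/15011) = 3616*(-1/15011) = -3616/15011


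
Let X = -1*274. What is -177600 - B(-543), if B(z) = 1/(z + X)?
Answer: -145099199/817 ≈ -1.7760e+5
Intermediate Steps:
X = -274
B(z) = 1/(-274 + z) (B(z) = 1/(z - 274) = 1/(-274 + z))
-177600 - B(-543) = -177600 - 1/(-274 - 543) = -177600 - 1/(-817) = -177600 - 1*(-1/817) = -177600 + 1/817 = -145099199/817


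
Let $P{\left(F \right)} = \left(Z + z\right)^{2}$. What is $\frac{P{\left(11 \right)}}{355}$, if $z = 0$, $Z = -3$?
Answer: $\frac{9}{355} \approx 0.025352$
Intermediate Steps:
$P{\left(F \right)} = 9$ ($P{\left(F \right)} = \left(-3 + 0\right)^{2} = \left(-3\right)^{2} = 9$)
$\frac{P{\left(11 \right)}}{355} = \frac{9}{355}$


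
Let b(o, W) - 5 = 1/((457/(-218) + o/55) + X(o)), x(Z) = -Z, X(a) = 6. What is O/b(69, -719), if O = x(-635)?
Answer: 7854569/64245 ≈ 122.26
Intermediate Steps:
b(o, W) = 5 + 1/(851/218 + o/55) (b(o, W) = 5 + 1/((457/(-218) + o/55) + 6) = 5 + 1/((457*(-1/218) + o*(1/55)) + 6) = 5 + 1/((-457/218 + o/55) + 6) = 5 + 1/(851/218 + o/55))
O = 635 (O = -1*(-635) = 635)
O/b(69, -719) = 635/((5*(49203 + 218*69)/(46805 + 218*69))) = 635/((5*(49203 + 15042)/(46805 + 15042))) = 635/((5*64245/61847)) = 635/((5*(1/61847)*64245)) = 635/(321225/61847) = 635*(61847/321225) = 7854569/64245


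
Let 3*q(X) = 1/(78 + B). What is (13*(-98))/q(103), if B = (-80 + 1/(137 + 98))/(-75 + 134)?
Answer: -4061528562/13865 ≈ -2.9293e+5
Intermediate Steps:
B = -18799/13865 (B = (-80 + 1/235)/59 = (-80 + 1/235)*(1/59) = -18799/235*1/59 = -18799/13865 ≈ -1.3559)
q(X) = 13865/3188013 (q(X) = 1/(3*(78 - 18799/13865)) = 1/(3*(1062671/13865)) = (1/3)*(13865/1062671) = 13865/3188013)
(13*(-98))/q(103) = (13*(-98))/(13865/3188013) = -1274*3188013/13865 = -4061528562/13865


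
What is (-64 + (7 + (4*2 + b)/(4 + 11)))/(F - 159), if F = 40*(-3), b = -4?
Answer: 851/4185 ≈ 0.20335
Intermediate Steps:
F = -120
(-64 + (7 + (4*2 + b)/(4 + 11)))/(F - 159) = (-64 + (7 + (4*2 - 4)/(4 + 11)))/(-120 - 159) = (-64 + (7 + (8 - 4)/15))/(-279) = (-64 + (7 + (1/15)*4))*(-1/279) = (-64 + (7 + 4/15))*(-1/279) = (-64 + 109/15)*(-1/279) = -851/15*(-1/279) = 851/4185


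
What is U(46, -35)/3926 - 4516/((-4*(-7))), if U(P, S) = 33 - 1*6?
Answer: -4432265/27482 ≈ -161.28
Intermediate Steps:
U(P, S) = 27 (U(P, S) = 33 - 6 = 27)
U(46, -35)/3926 - 4516/((-4*(-7))) = 27/3926 - 4516/((-4*(-7))) = 27*(1/3926) - 4516/28 = 27/3926 - 4516*1/28 = 27/3926 - 1129/7 = -4432265/27482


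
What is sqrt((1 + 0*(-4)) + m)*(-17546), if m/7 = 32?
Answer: -263190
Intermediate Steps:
m = 224 (m = 7*32 = 224)
sqrt((1 + 0*(-4)) + m)*(-17546) = sqrt((1 + 0*(-4)) + 224)*(-17546) = sqrt((1 + 0) + 224)*(-17546) = sqrt(1 + 224)*(-17546) = sqrt(225)*(-17546) = 15*(-17546) = -263190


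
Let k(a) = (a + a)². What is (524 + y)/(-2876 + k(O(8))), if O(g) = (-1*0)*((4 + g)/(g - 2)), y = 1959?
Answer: -2483/2876 ≈ -0.86335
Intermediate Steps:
O(g) = 0 (O(g) = 0*((4 + g)/(-2 + g)) = 0)
k(a) = 4*a² (k(a) = (2*a)² = 4*a²)
(524 + y)/(-2876 + k(O(8))) = (524 + 1959)/(-2876 + 4*0²) = 2483/(-2876 + 4*0) = 2483/(-2876 + 0) = 2483/(-2876) = 2483*(-1/2876) = -2483/2876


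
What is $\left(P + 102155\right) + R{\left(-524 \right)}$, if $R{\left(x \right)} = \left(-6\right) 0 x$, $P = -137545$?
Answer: $-35390$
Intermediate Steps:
$R{\left(x \right)} = 0$ ($R{\left(x \right)} = 0 x = 0$)
$\left(P + 102155\right) + R{\left(-524 \right)} = \left(-137545 + 102155\right) + 0 = -35390 + 0 = -35390$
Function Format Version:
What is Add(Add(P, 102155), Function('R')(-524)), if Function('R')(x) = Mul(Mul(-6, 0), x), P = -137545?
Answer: -35390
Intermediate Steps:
Function('R')(x) = 0 (Function('R')(x) = Mul(0, x) = 0)
Add(Add(P, 102155), Function('R')(-524)) = Add(Add(-137545, 102155), 0) = Add(-35390, 0) = -35390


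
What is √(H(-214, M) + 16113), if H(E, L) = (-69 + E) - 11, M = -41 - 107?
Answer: √15819 ≈ 125.77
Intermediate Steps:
M = -148
H(E, L) = -80 + E
√(H(-214, M) + 16113) = √((-80 - 214) + 16113) = √(-294 + 16113) = √15819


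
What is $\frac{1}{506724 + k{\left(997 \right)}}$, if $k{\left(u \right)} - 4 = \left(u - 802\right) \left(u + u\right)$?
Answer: $\frac{1}{895558} \approx 1.1166 \cdot 10^{-6}$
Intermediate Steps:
$k{\left(u \right)} = 4 + 2 u \left(-802 + u\right)$ ($k{\left(u \right)} = 4 + \left(u - 802\right) \left(u + u\right) = 4 + \left(-802 + u\right) 2 u = 4 + 2 u \left(-802 + u\right)$)
$\frac{1}{506724 + k{\left(997 \right)}} = \frac{1}{506724 + \left(4 - 1599188 + 2 \cdot 997^{2}\right)} = \frac{1}{506724 + \left(4 - 1599188 + 2 \cdot 994009\right)} = \frac{1}{506724 + \left(4 - 1599188 + 1988018\right)} = \frac{1}{506724 + 388834} = \frac{1}{895558}$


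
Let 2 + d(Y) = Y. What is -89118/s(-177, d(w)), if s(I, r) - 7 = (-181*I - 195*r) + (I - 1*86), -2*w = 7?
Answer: -178236/65707 ≈ -2.7126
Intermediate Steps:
w = -7/2 (w = -½*7 = -7/2 ≈ -3.5000)
d(Y) = -2 + Y
s(I, r) = -79 - 195*r - 180*I (s(I, r) = 7 + ((-181*I - 195*r) + (I - 1*86)) = 7 + ((-195*r - 181*I) + (I - 86)) = 7 + ((-195*r - 181*I) + (-86 + I)) = 7 + (-86 - 195*r - 180*I) = -79 - 195*r - 180*I)
-89118/s(-177, d(w)) = -89118/(-79 - 195*(-2 - 7/2) - 180*(-177)) = -89118/(-79 - 195*(-11/2) + 31860) = -89118/(-79 + 2145/2 + 31860) = -89118/65707/2 = -89118*2/65707 = -178236/65707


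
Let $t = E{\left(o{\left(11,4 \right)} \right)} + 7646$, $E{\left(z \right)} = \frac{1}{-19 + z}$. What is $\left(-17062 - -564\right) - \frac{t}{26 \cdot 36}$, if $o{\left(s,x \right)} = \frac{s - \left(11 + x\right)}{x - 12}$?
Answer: $- \frac{47636803}{2886} \approx -16506.0$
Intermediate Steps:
$o{\left(s,x \right)} = \frac{-11 + s - x}{-12 + x}$
$t = \frac{282900}{37}$ ($t = \frac{1}{-19 + \frac{-11 + 11 - 4}{-12 + 4}} + 7646 = \frac{1}{-19 + \frac{-11 + 11 - 4}{-8}} + 7646 = \frac{1}{-19 - - \frac{1}{2}} + 7646 = \frac{1}{-19 + \frac{1}{2}} + 7646 = \frac{1}{- \frac{37}{2}} + 7646 = - \frac{2}{37} + 7646 = \frac{282900}{37} \approx 7645.9$)
$\left(-17062 - -564\right) - \frac{t}{26 \cdot 36} = \left(-17062 - -564\right) - \frac{282900}{37 \cdot 26 \cdot 36} = \left(-17062 + 564\right) - \frac{282900}{37 \cdot 936} = -16498 - \frac{282900}{37} \cdot \frac{1}{936} = -16498 - \frac{23575}{2886} = - \frac{47636803}{2886}$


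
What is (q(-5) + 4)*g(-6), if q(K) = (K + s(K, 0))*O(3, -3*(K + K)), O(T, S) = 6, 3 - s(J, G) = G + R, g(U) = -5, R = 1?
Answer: 70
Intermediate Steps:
s(J, G) = 2 - G (s(J, G) = 3 - (G + 1) = 3 - (1 + G) = 3 + (-1 - G) = 2 - G)
q(K) = 12 + 6*K (q(K) = (K + (2 - 1*0))*6 = (K + (2 + 0))*6 = (K + 2)*6 = (2 + K)*6 = 12 + 6*K)
(q(-5) + 4)*g(-6) = ((12 + 6*(-5)) + 4)*(-5) = ((12 - 30) + 4)*(-5) = (-18 + 4)*(-5) = -14*(-5) = 70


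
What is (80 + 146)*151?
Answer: 34126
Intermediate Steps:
(80 + 146)*151 = 226*151 = 34126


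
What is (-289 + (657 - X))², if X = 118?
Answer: 62500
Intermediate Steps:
(-289 + (657 - X))² = (-289 + (657 - 1*118))² = (-289 + (657 - 118))² = (-289 + 539)² = 250² = 62500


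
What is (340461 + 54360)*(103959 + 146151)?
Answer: 98748680310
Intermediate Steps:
(340461 + 54360)*(103959 + 146151) = 394821*250110 = 98748680310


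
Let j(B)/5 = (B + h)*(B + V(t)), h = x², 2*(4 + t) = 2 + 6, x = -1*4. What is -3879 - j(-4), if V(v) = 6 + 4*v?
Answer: -3999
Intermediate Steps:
x = -4
t = 0 (t = -4 + (2 + 6)/2 = -4 + (½)*8 = -4 + 4 = 0)
h = 16 (h = (-4)² = 16)
j(B) = 5*(6 + B)*(16 + B) (j(B) = 5*((B + 16)*(B + (6 + 4*0))) = 5*((16 + B)*(B + (6 + 0))) = 5*((16 + B)*(B + 6)) = 5*((16 + B)*(6 + B)) = 5*((6 + B)*(16 + B)) = 5*(6 + B)*(16 + B))
-3879 - j(-4) = -3879 - (480 + 5*(-4)² + 110*(-4)) = -3879 - (480 + 5*16 - 440) = -3879 - (480 + 80 - 440) = -3879 - 1*120 = -3879 - 120 = -3999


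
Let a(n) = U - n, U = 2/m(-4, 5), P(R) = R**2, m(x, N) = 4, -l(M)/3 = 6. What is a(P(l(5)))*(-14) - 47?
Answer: 4482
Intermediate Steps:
l(M) = -18 (l(M) = -3*6 = -18)
U = 1/2 (U = 2/4 = 2*(1/4) = 1/2 ≈ 0.50000)
a(n) = 1/2 - n
a(P(l(5)))*(-14) - 47 = (1/2 - 1*(-18)**2)*(-14) - 47 = (1/2 - 1*324)*(-14) - 47 = (1/2 - 324)*(-14) - 47 = -647/2*(-14) - 47 = 4529 - 47 = 4482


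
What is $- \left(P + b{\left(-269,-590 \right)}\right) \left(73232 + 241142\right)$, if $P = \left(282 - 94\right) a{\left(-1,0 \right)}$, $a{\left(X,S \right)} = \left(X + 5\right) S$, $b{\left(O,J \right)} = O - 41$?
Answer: $97455940$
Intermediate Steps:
$b{\left(O,J \right)} = -41 + O$
$a{\left(X,S \right)} = S \left(5 + X\right)$ ($a{\left(X,S \right)} = \left(5 + X\right) S = S \left(5 + X\right)$)
$P = 0$ ($P = \left(282 - 94\right) 0 \left(5 - 1\right) = 188 \cdot 0 \cdot 4 = 188 \cdot 0 = 0$)
$- \left(P + b{\left(-269,-590 \right)}\right) \left(73232 + 241142\right) = - \left(0 - 310\right) \left(73232 + 241142\right) = - \left(0 - 310\right) 314374 = - \left(-310\right) 314374 = \left(-1\right) \left(-97455940\right) = 97455940$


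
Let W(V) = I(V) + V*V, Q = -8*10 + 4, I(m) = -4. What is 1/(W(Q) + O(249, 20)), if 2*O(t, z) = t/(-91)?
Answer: 182/1050255 ≈ 0.00017329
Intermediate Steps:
O(t, z) = -t/182 (O(t, z) = (t/(-91))/2 = (t*(-1/91))/2 = (-t/91)/2 = -t/182)
Q = -76 (Q = -80 + 4 = -76)
W(V) = -4 + V² (W(V) = -4 + V*V = -4 + V²)
1/(W(Q) + O(249, 20)) = 1/((-4 + (-76)²) - 1/182*249) = 1/((-4 + 5776) - 249/182) = 1/(5772 - 249/182) = 1/(1050255/182) = 182/1050255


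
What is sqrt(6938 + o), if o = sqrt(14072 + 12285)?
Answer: sqrt(6938 + sqrt(26357)) ≈ 84.264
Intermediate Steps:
o = sqrt(26357) ≈ 162.35
sqrt(6938 + o) = sqrt(6938 + sqrt(26357))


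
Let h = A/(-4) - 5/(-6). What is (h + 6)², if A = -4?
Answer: 2209/36 ≈ 61.361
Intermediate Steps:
h = 11/6 (h = -4/(-4) - 5/(-6) = -4*(-¼) - 5*(-⅙) = 1 + ⅚ = 11/6 ≈ 1.8333)
(h + 6)² = (11/6 + 6)² = (47/6)² = 2209/36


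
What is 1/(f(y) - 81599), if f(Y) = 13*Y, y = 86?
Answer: -1/80481 ≈ -1.2425e-5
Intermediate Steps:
1/(f(y) - 81599) = 1/(13*86 - 81599) = 1/(1118 - 81599) = 1/(-80481) = -1/80481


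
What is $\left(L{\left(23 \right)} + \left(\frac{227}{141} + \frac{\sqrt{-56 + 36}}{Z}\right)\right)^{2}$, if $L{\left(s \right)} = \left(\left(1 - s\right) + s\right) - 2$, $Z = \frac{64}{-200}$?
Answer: $\frac{\left(344 - 3525 i \sqrt{5}\right)^{2}}{318096} \approx -194.94 - 17.048 i$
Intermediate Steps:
$Z = - \frac{8}{25}$ ($Z = 64 \left(- \frac{1}{200}\right) = - \frac{8}{25} \approx -0.32$)
$L{\left(s \right)} = -1$ ($L{\left(s \right)} = 1 - 2 = -1$)
$\left(L{\left(23 \right)} + \left(\frac{227}{141} + \frac{\sqrt{-56 + 36}}{Z}\right)\right)^{2} = \left(-1 + \left(\frac{227}{141} + \frac{\sqrt{-56 + 36}}{- \frac{8}{25}}\right)\right)^{2} = \left(-1 + \left(227 \cdot \frac{1}{141} + \sqrt{-20} \left(- \frac{25}{8}\right)\right)\right)^{2} = \left(-1 + \left(\frac{227}{141} + 2 i \sqrt{5} \left(- \frac{25}{8}\right)\right)\right)^{2} = \left(-1 + \left(\frac{227}{141} - \frac{25 i \sqrt{5}}{4}\right)\right)^{2} = \left(\frac{86}{141} - \frac{25 i \sqrt{5}}{4}\right)^{2}$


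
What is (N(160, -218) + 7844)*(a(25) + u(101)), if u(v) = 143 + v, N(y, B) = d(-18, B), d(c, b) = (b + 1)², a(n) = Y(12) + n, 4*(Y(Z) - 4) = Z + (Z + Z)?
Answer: 15491106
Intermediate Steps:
Y(Z) = 4 + 3*Z/4 (Y(Z) = 4 + (Z + (Z + Z))/4 = 4 + (Z + 2*Z)/4 = 4 + (3*Z)/4 = 4 + 3*Z/4)
a(n) = 13 + n (a(n) = (4 + (¾)*12) + n = (4 + 9) + n = 13 + n)
d(c, b) = (1 + b)²
N(y, B) = (1 + B)²
(N(160, -218) + 7844)*(a(25) + u(101)) = ((1 - 218)² + 7844)*((13 + 25) + (143 + 101)) = ((-217)² + 7844)*(38 + 244) = (47089 + 7844)*282 = 54933*282 = 15491106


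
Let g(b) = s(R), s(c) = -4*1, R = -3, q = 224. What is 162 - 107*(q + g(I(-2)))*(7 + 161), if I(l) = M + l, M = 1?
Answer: -3954558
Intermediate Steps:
s(c) = -4
I(l) = 1 + l
g(b) = -4
162 - 107*(q + g(I(-2)))*(7 + 161) = 162 - 107*(224 - 4)*(7 + 161) = 162 - 23540*168 = 162 - 107*36960 = 162 - 3954720 = -3954558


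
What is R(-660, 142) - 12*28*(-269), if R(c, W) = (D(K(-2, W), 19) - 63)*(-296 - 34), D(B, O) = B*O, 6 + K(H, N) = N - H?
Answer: -754086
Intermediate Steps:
K(H, N) = -6 + N - H (K(H, N) = -6 + (N - H) = -6 + N - H)
R(c, W) = 45870 - 6270*W (R(c, W) = ((-6 + W - 1*(-2))*19 - 63)*(-296 - 34) = ((-6 + W + 2)*19 - 63)*(-330) = ((-4 + W)*19 - 63)*(-330) = ((-76 + 19*W) - 63)*(-330) = (-139 + 19*W)*(-330) = 45870 - 6270*W)
R(-660, 142) - 12*28*(-269) = (45870 - 6270*142) - 12*28*(-269) = (45870 - 890340) - 336*(-269) = -844470 - 1*(-90384) = -844470 + 90384 = -754086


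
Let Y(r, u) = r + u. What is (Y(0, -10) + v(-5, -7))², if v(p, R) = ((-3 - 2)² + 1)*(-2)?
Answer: 3844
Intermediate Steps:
v(p, R) = -52 (v(p, R) = ((-5)² + 1)*(-2) = (25 + 1)*(-2) = 26*(-2) = -52)
(Y(0, -10) + v(-5, -7))² = ((0 - 10) - 52)² = (-10 - 52)² = (-62)² = 3844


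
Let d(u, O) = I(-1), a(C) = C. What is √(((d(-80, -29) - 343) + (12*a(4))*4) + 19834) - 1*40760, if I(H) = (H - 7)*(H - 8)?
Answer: -40760 + 3*√2195 ≈ -40619.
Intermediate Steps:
I(H) = (-8 + H)*(-7 + H) (I(H) = (-7 + H)*(-8 + H) = (-8 + H)*(-7 + H))
d(u, O) = 72 (d(u, O) = 56 + (-1)² - 15*(-1) = 56 + 1 + 15 = 72)
√(((d(-80, -29) - 343) + (12*a(4))*4) + 19834) - 1*40760 = √(((72 - 343) + (12*4)*4) + 19834) - 1*40760 = √((-271 + 48*4) + 19834) - 40760 = √((-271 + 192) + 19834) - 40760 = √(-79 + 19834) - 40760 = √19755 - 40760 = 3*√2195 - 40760 = -40760 + 3*√2195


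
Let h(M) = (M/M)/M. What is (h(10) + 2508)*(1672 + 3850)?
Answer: 69248641/5 ≈ 1.3850e+7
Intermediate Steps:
h(M) = 1/M
(h(10) + 2508)*(1672 + 3850) = (1/10 + 2508)*(1672 + 3850) = (1/10 + 2508)*5522 = (25081/10)*5522 = 69248641/5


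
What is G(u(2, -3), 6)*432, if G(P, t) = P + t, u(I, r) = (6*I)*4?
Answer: 23328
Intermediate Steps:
u(I, r) = 24*I
G(u(2, -3), 6)*432 = (24*2 + 6)*432 = (48 + 6)*432 = 54*432 = 23328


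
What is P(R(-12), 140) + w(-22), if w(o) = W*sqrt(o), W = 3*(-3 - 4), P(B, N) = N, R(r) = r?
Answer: 140 - 21*I*sqrt(22) ≈ 140.0 - 98.499*I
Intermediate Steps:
W = -21 (W = 3*(-7) = -21)
w(o) = -21*sqrt(o)
P(R(-12), 140) + w(-22) = 140 - 21*I*sqrt(22)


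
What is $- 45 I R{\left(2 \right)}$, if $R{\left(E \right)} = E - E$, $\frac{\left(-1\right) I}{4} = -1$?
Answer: $0$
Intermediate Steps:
$I = 4$ ($I = \left(-4\right) \left(-1\right) = 4$)
$R{\left(E \right)} = 0$
$- 45 I R{\left(2 \right)} = \left(-45\right) 4 \cdot 0 = \left(-180\right) 0 = 0$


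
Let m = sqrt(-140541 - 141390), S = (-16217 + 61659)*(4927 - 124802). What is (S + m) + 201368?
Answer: -5447158382 + I*sqrt(281931) ≈ -5.4472e+9 + 530.97*I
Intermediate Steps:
S = -5447359750 (S = 45442*(-119875) = -5447359750)
m = I*sqrt(281931) (m = sqrt(-281931) = I*sqrt(281931) ≈ 530.97*I)
(S + m) + 201368 = (-5447359750 + I*sqrt(281931)) + 201368 = -5447158382 + I*sqrt(281931)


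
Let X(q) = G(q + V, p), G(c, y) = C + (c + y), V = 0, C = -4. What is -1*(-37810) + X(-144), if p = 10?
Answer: 37672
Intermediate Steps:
G(c, y) = -4 + c + y (G(c, y) = -4 + (c + y) = -4 + c + y)
X(q) = 6 + q (X(q) = -4 + (q + 0) + 10 = -4 + q + 10 = 6 + q)
-1*(-37810) + X(-144) = -1*(-37810) + (6 - 144) = 37810 - 138 = 37672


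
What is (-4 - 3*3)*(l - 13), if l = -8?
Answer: 273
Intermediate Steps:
(-4 - 3*3)*(l - 13) = (-4 - 3*3)*(-8 - 13) = (-4 - 9)*(-21) = -13*(-21) = 273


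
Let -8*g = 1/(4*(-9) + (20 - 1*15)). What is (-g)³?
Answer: -1/15252992 ≈ -6.5561e-8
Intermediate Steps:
g = 1/248 (g = -1/(8*(4*(-9) + (20 - 1*15))) = -1/(8*(-36 + (20 - 15))) = -1/(8*(-36 + 5)) = -⅛/(-31) = -⅛*(-1/31) = 1/248 ≈ 0.0040323)
(-g)³ = (-1*1/248)³ = (-1/248)³ = -1/15252992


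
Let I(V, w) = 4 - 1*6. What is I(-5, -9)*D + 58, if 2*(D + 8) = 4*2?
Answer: 66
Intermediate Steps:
D = -4 (D = -8 + (4*2)/2 = -8 + (1/2)*8 = -8 + 4 = -4)
I(V, w) = -2 (I(V, w) = 4 - 6 = -2)
I(-5, -9)*D + 58 = -2*(-4) + 58 = 8 + 58 = 66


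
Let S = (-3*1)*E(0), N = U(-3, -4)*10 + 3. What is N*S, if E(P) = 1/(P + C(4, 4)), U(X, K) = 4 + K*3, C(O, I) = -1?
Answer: -231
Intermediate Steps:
U(X, K) = 4 + 3*K
E(P) = 1/(-1 + P) (E(P) = 1/(P - 1) = 1/(-1 + P))
N = -77 (N = (4 + 3*(-4))*10 + 3 = (4 - 12)*10 + 3 = -8*10 + 3 = -80 + 3 = -77)
S = 3 (S = (-3*1)/(-1 + 0) = -3/(-1) = -3*(-1) = 3)
N*S = -77*3 = -231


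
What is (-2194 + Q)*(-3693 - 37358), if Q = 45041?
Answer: -1758912197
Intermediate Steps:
(-2194 + Q)*(-3693 - 37358) = (-2194 + 45041)*(-3693 - 37358) = 42847*(-41051) = -1758912197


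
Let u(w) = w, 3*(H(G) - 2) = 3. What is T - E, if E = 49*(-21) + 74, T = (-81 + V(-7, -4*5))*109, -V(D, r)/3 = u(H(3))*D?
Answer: -1007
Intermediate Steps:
H(G) = 3 (H(G) = 2 + (1/3)*3 = 2 + 1 = 3)
V(D, r) = -9*D
T = -1962 (T = (-81 - 9*(-7))*109 = (-81 + 63)*109 = -18*109 = -1962)
E = -955 (E = -1029 + 74 = -955)
T - E = -1962 - 1*(-955) = -1962 + 955 = -1007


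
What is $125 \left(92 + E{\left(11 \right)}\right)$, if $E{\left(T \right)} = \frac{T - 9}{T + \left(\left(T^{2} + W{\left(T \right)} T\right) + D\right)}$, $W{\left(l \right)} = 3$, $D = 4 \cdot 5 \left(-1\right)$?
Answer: $\frac{333550}{29} \approx 11502.0$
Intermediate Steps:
$D = -20$ ($D = 20 \left(-1\right) = -20$)
$E{\left(T \right)} = \frac{-9 + T}{-20 + T^{2} + 4 T}$ ($E{\left(T \right)} = \frac{T - 9}{T - \left(20 - T^{2} - 3 T\right)} = \frac{-9 + T}{T + \left(-20 + T^{2} + 3 T\right)} = \frac{-9 + T}{-20 + T^{2} + 4 T}$)
$125 \left(92 + E{\left(11 \right)}\right) = 125 \left(92 + \frac{-9 + 11}{-20 + 11^{2} + 4 \cdot 11}\right) = 125 \left(92 + \frac{1}{-20 + 121 + 44} \cdot 2\right) = 125 \left(92 + \frac{1}{145} \cdot 2\right) = 125 \left(92 + \frac{2}{145}\right) = 125 \cdot \frac{13342}{145} = \frac{333550}{29}$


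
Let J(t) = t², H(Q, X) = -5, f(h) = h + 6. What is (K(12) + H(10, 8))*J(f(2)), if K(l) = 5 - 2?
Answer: -128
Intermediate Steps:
f(h) = 6 + h
K(l) = 3
(K(12) + H(10, 8))*J(f(2)) = (3 - 5)*(6 + 2)² = -2*8² = -2*64 = -128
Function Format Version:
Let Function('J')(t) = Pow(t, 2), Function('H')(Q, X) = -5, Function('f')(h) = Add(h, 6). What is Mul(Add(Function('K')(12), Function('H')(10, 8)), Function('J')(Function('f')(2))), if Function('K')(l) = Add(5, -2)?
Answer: -128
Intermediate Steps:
Function('f')(h) = Add(6, h)
Function('K')(l) = 3
Mul(Add(Function('K')(12), Function('H')(10, 8)), Function('J')(Function('f')(2))) = Mul(Add(3, -5), Pow(Add(6, 2), 2)) = Mul(-2, Pow(8, 2)) = Mul(-2, 64) = -128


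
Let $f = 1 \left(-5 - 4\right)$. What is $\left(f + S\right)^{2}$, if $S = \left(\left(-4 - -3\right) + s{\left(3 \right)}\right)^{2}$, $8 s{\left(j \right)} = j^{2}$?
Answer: $\frac{330625}{4096} \approx 80.719$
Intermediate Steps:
$f = -9$ ($f = 1 \left(-9\right) = -9$)
$s{\left(j \right)} = \frac{j^{2}}{8}$
$S = \frac{1}{64}$ ($S = \left(\left(-4 - -3\right) + \frac{3^{2}}{8}\right)^{2} = \left(\left(-4 + 3\right) + \frac{1}{8} \cdot 9\right)^{2} = \left(-1 + \frac{9}{8}\right)^{2} = \left(\frac{1}{8}\right)^{2} = \frac{1}{64} \approx 0.015625$)
$\left(f + S\right)^{2} = \left(-9 + \frac{1}{64}\right)^{2} = \left(- \frac{575}{64}\right)^{2} = \frac{330625}{4096}$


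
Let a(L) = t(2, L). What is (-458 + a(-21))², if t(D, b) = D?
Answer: 207936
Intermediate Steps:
a(L) = 2
(-458 + a(-21))² = (-458 + 2)² = (-456)² = 207936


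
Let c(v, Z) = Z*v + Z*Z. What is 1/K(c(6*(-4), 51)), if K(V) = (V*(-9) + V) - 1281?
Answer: -1/12297 ≈ -8.1321e-5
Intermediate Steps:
c(v, Z) = Z² + Z*v (c(v, Z) = Z*v + Z² = Z² + Z*v)
K(V) = -1281 - 8*V (K(V) = (-9*V + V) - 1281 = -8*V - 1281 = -1281 - 8*V)
1/K(c(6*(-4), 51)) = 1/(-1281 - 408*(51 + 6*(-4))) = 1/(-1281 - 408*(51 - 24)) = 1/(-1281 - 408*27) = 1/(-1281 - 8*1377) = 1/(-1281 - 11016) = 1/(-12297) = -1/12297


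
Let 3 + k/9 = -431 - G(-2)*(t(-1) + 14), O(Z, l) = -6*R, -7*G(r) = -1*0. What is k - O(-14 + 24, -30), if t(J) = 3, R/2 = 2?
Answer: -3882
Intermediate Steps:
R = 4 (R = 2*2 = 4)
G(r) = 0 (G(r) = -(-1)*0/7 = -1/7*0 = 0)
O(Z, l) = -24 (O(Z, l) = -6*4 = -24)
k = -3906 (k = -27 + 9*(-431 - 0*(3 + 14)) = -27 + 9*(-431 - 0*17) = -27 + 9*(-431 - 1*0) = -27 + 9*(-431 + 0) = -27 + 9*(-431) = -27 - 3879 = -3906)
k - O(-14 + 24, -30) = -3906 - 1*(-24) = -3906 + 24 = -3882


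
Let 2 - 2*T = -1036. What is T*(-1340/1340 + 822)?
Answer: 426099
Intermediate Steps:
T = 519 (T = 1 - ½*(-1036) = 1 + 518 = 519)
T*(-1340/1340 + 822) = 519*(-1340/1340 + 822) = 519*(-1340*1/1340 + 822) = 519*(-1 + 822) = 519*821 = 426099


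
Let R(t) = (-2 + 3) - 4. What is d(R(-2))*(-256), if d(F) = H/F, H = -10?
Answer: -2560/3 ≈ -853.33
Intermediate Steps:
R(t) = -3 (R(t) = 1 - 4 = -3)
d(F) = -10/F
d(R(-2))*(-256) = -10/(-3)*(-256) = -10*(-⅓)*(-256) = (10/3)*(-256) = -2560/3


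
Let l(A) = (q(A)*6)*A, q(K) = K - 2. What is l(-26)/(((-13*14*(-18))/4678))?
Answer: 18712/3 ≈ 6237.3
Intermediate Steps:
q(K) = -2 + K
l(A) = A*(-12 + 6*A) (l(A) = ((-2 + A)*6)*A = (-12 + 6*A)*A = A*(-12 + 6*A))
l(-26)/(((-13*14*(-18))/4678)) = (6*(-26)*(-2 - 26))/(((-13*14*(-18))/4678)) = (6*(-26)*(-28))/((-182*(-18)*(1/4678))) = 4368/((3276*(1/4678))) = 4368/(1638/2339) = 4368*(2339/1638) = 18712/3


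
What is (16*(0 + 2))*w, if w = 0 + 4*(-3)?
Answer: -384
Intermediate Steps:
w = -12 (w = 0 - 12 = -12)
(16*(0 + 2))*w = (16*(0 + 2))*(-12) = (16*2)*(-12) = 32*(-12) = -384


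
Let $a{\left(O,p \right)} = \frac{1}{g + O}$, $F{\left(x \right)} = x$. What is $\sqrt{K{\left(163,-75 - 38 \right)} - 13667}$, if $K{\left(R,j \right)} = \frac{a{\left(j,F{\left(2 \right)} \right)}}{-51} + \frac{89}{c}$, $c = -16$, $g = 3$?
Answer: $\frac{i \sqrt{1721216994585}}{11220} \approx 116.93 i$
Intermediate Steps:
$a{\left(O,p \right)} = \frac{1}{3 + O}$
$K{\left(R,j \right)} = - \frac{89}{16} - \frac{1}{51 \left(3 + j\right)}$ ($K{\left(R,j \right)} = \frac{1}{\left(3 + j\right) \left(-51\right)} + \frac{89}{-16} = \frac{1}{3 + j} \left(- \frac{1}{51}\right) + 89 \left(- \frac{1}{16}\right) = - \frac{1}{51 \left(3 + j\right)} - \frac{89}{16} = - \frac{89}{16} - \frac{1}{51 \left(3 + j\right)}$)
$\sqrt{K{\left(163,-75 - 38 \right)} - 13667} = \sqrt{\frac{-13633 - 4539 \left(-75 - 38\right)}{816 \left(3 - 113\right)} - 13667} = \sqrt{\frac{-13633 - -512907}{816 \left(3 - 113\right)} - 13667} = \sqrt{\frac{-13633 + 512907}{816 \left(-110\right)} - 13667} = \sqrt{\frac{1}{816} \left(- \frac{1}{110}\right) 499274 - 13667} = \sqrt{- \frac{249637}{44880} - 13667} = \sqrt{- \frac{613624597}{44880}} = \frac{i \sqrt{1721216994585}}{11220}$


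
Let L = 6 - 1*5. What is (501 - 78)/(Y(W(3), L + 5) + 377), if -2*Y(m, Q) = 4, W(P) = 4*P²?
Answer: 141/125 ≈ 1.1280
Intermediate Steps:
L = 1 (L = 6 - 5 = 1)
Y(m, Q) = -2 (Y(m, Q) = -½*4 = -2)
(501 - 78)/(Y(W(3), L + 5) + 377) = (501 - 78)/(-2 + 377) = 423/375 = 423*(1/375) = 141/125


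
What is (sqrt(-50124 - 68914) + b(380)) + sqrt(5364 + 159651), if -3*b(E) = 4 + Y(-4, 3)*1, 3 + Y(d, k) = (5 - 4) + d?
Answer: 2/3 + 3*sqrt(18335) + I*sqrt(119038) ≈ 406.89 + 345.02*I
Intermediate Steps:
Y(d, k) = -2 + d (Y(d, k) = -3 + ((5 - 4) + d) = -3 + (1 + d) = -2 + d)
b(E) = 2/3 (b(E) = -(4 + (-2 - 4)*1)/3 = -(4 - 6*1)/3 = -(4 - 6)/3 = -1/3*(-2) = 2/3)
(sqrt(-50124 - 68914) + b(380)) + sqrt(5364 + 159651) = (sqrt(-50124 - 68914) + 2/3) + sqrt(5364 + 159651) = (sqrt(-119038) + 2/3) + sqrt(165015) = (I*sqrt(119038) + 2/3) + 3*sqrt(18335) = (2/3 + I*sqrt(119038)) + 3*sqrt(18335) = 2/3 + 3*sqrt(18335) + I*sqrt(119038)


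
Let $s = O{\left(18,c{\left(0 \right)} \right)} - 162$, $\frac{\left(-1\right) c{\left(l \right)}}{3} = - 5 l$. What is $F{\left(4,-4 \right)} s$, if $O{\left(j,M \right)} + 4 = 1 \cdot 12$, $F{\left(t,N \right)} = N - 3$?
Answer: $1078$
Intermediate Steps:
$F{\left(t,N \right)} = -3 + N$
$c{\left(l \right)} = 15 l$ ($c{\left(l \right)} = - 3 \left(- 5 l\right) = 15 l$)
$O{\left(j,M \right)} = 8$ ($O{\left(j,M \right)} = -4 + 1 \cdot 12 = -4 + 12 = 8$)
$s = -154$ ($s = 8 - 162 = -154$)
$F{\left(4,-4 \right)} s = \left(-3 - 4\right) \left(-154\right) = \left(-7\right) \left(-154\right) = 1078$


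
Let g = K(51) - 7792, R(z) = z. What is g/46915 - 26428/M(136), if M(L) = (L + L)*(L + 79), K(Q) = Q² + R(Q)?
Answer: -77022841/137179460 ≈ -0.56147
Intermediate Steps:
K(Q) = Q + Q² (K(Q) = Q² + Q = Q + Q²)
g = -5140 (g = 51*(1 + 51) - 7792 = 51*52 - 7792 = 2652 - 7792 = -5140)
M(L) = 2*L*(79 + L) (M(L) = (2*L)*(79 + L) = 2*L*(79 + L))
g/46915 - 26428/M(136) = -5140/46915 - 26428*1/(272*(79 + 136)) = -5140*1/46915 - 26428/(2*136*215) = -1028/9383 - 26428/58480 = -1028/9383 - 26428*1/58480 = -1028/9383 - 6607/14620 = -77022841/137179460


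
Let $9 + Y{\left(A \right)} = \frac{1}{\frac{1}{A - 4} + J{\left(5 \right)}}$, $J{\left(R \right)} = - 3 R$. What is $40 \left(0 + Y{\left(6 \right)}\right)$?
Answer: $- \frac{10520}{29} \approx -362.76$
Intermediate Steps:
$Y{\left(A \right)} = -9 + \frac{1}{-15 + \frac{1}{-4 + A}}$ ($Y{\left(A \right)} = -9 + \frac{1}{\frac{1}{A - 4} - 15} = -9 + \frac{1}{\frac{1}{-4 + A} - 15} = -9 + \frac{1}{-15 + \frac{1}{-4 + A}}$)
$40 \left(0 + Y{\left(6 \right)}\right) = 40 \left(0 + \frac{553 - 816}{-61 + 15 \cdot 6}\right) = 40 \left(0 + \frac{553 - 816}{-61 + 90}\right) = 40 \left(0 + \frac{1}{29} \left(-263\right)\right) = 40 \left(0 - \frac{263}{29}\right) = 40 \left(- \frac{263}{29}\right) = - \frac{10520}{29}$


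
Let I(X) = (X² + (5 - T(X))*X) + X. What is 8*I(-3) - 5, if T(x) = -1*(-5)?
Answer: 43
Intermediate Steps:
T(x) = 5
I(X) = X + X² (I(X) = (X² + (5 - 1*5)*X) + X = (X² + (5 - 5)*X) + X = (X² + 0*X) + X = (X² + 0) + X = X² + X = X + X²)
8*I(-3) - 5 = 8*(-3*(1 - 3)) - 5 = 8*(-3*(-2)) - 5 = 8*6 - 5 = 48 - 5 = 43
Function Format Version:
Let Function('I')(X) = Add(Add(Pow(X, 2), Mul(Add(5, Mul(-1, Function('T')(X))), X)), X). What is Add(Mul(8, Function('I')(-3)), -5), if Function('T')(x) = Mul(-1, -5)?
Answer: 43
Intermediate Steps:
Function('T')(x) = 5
Function('I')(X) = Add(X, Pow(X, 2)) (Function('I')(X) = Add(Add(Pow(X, 2), Mul(Add(5, Mul(-1, 5)), X)), X) = Add(Add(Pow(X, 2), Mul(Add(5, -5), X)), X) = Add(Add(Pow(X, 2), Mul(0, X)), X) = Add(Add(Pow(X, 2), 0), X) = Add(Pow(X, 2), X) = Add(X, Pow(X, 2)))
Add(Mul(8, Function('I')(-3)), -5) = Add(Mul(8, Mul(-3, Add(1, -3))), -5) = Add(Mul(8, Mul(-3, -2)), -5) = Add(Mul(8, 6), -5) = Add(48, -5) = 43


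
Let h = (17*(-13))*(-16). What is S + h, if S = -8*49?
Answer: 3144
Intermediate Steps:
h = 3536 (h = -221*(-16) = 3536)
S = -392 (S = -1*392 = -392)
S + h = -392 + 3536 = 3144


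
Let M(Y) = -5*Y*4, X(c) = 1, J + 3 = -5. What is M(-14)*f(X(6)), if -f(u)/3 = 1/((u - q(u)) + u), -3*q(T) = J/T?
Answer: 1260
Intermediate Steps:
J = -8 (J = -3 - 5 = -8)
q(T) = 8/(3*T) (q(T) = -(-8)/(3*T) = 8/(3*T))
M(Y) = -20*Y
f(u) = -3/(2*u - 8/(3*u)) (f(u) = -3/((u - 8/(3*u)) + u) = -3/(2*u - 8/(3*u)))
M(-14)*f(X(6)) = (-20*(-14))*(-9*1/(-8 + 6*1²)) = 280*(-9*1/(-8 + 6*1)) = 280*(-9*1/(-8 + 6)) = 280*(-9*1/(-2)) = 280*(-9*1*(-½)) = 280*(9/2) = 1260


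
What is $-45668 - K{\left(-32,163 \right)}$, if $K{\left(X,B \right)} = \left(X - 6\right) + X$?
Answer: $-45598$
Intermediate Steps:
$K{\left(X,B \right)} = -6 + 2 X$ ($K{\left(X,B \right)} = \left(-6 + X\right) + X = -6 + 2 X$)
$-45668 - K{\left(-32,163 \right)} = -45668 - \left(-6 + 2 \left(-32\right)\right) = -45668 - \left(-6 - 64\right) = -45668 - -70 = -45668 + 70 = -45598$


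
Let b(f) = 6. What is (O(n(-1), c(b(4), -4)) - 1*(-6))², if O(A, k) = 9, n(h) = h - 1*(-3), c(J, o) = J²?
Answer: 225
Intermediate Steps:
n(h) = 3 + h (n(h) = h + 3 = 3 + h)
(O(n(-1), c(b(4), -4)) - 1*(-6))² = (9 - 1*(-6))² = (9 + 6)² = 15² = 225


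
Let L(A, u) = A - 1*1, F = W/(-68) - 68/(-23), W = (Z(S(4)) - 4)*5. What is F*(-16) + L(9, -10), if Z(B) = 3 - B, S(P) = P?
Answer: -17668/391 ≈ -45.187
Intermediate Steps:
W = -25 (W = ((3 - 1*4) - 4)*5 = ((3 - 4) - 4)*5 = (-1 - 4)*5 = -5*5 = -25)
F = 5199/1564 (F = -25/(-68) - 68/(-23) = -25*(-1/68) - 68*(-1/23) = 25/68 + 68/23 = 5199/1564 ≈ 3.3242)
L(A, u) = -1 + A (L(A, u) = A - 1 = -1 + A)
F*(-16) + L(9, -10) = (5199/1564)*(-16) + (-1 + 9) = -20796/391 + 8 = -17668/391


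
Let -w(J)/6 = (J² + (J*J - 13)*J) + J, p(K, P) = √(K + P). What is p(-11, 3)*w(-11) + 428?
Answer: 428 + 12936*I*√2 ≈ 428.0 + 18294.0*I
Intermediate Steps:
w(J) = -6*J - 6*J² - 6*J*(-13 + J²) (w(J) = -6*((J² + (J*J - 13)*J) + J) = -6*((J² + (J² - 13)*J) + J) = -6*((J² + (-13 + J²)*J) + J) = -6*((J² + J*(-13 + J²)) + J) = -6*(J + J² + J*(-13 + J²)) = -6*J - 6*J² - 6*J*(-13 + J²))
p(-11, 3)*w(-11) + 428 = √(-11 + 3)*(6*(-11)*(12 - 1*(-11) - 1*(-11)²)) + 428 = √(-8)*(6*(-11)*(12 + 11 - 1*121)) + 428 = (2*I*√2)*(6*(-11)*(12 + 11 - 121)) + 428 = (2*I*√2)*(6*(-11)*(-98)) + 428 = (2*I*√2)*6468 + 428 = 12936*I*√2 + 428 = 428 + 12936*I*√2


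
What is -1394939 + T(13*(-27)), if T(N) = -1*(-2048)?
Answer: -1392891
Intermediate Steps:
T(N) = 2048
-1394939 + T(13*(-27)) = -1394939 + 2048 = -1392891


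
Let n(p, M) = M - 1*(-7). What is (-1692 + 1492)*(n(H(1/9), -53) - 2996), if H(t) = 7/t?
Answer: 608400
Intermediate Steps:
n(p, M) = 7 + M (n(p, M) = M + 7 = 7 + M)
(-1692 + 1492)*(n(H(1/9), -53) - 2996) = (-1692 + 1492)*((7 - 53) - 2996) = -200*(-46 - 2996) = -200*(-3042) = 608400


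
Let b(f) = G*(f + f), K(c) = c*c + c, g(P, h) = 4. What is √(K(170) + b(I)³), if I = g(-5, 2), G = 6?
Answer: 3*√15518 ≈ 373.71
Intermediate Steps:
K(c) = c + c² (K(c) = c² + c = c + c²)
I = 4
b(f) = 12*f (b(f) = 6*(f + f) = 6*(2*f) = 12*f)
√(K(170) + b(I)³) = √(170*(1 + 170) + (12*4)³) = √(170*171 + 48³) = √(29070 + 110592) = √139662 = 3*√15518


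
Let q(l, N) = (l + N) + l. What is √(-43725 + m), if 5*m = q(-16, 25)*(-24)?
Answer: 9*I*√13485/5 ≈ 209.02*I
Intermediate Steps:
q(l, N) = N + 2*l (q(l, N) = (N + l) + l = N + 2*l)
m = 168/5 (m = ((25 + 2*(-16))*(-24))/5 = ((25 - 32)*(-24))/5 = (-7*(-24))/5 = (⅕)*168 = 168/5 ≈ 33.600)
√(-43725 + m) = √(-43725 + 168/5) = √(-218457/5) = 9*I*√13485/5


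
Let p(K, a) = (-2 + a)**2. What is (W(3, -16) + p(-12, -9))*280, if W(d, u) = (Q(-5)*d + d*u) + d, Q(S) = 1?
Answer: 22120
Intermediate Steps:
W(d, u) = 2*d + d*u (W(d, u) = (1*d + d*u) + d = (d + d*u) + d = 2*d + d*u)
(W(3, -16) + p(-12, -9))*280 = (3*(2 - 16) + (-2 - 9)**2)*280 = (3*(-14) + (-11)**2)*280 = (-42 + 121)*280 = 79*280 = 22120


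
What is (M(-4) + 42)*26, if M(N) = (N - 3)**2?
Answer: 2366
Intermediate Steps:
M(N) = (-3 + N)**2
(M(-4) + 42)*26 = ((-3 - 4)**2 + 42)*26 = ((-7)**2 + 42)*26 = (49 + 42)*26 = 91*26 = 2366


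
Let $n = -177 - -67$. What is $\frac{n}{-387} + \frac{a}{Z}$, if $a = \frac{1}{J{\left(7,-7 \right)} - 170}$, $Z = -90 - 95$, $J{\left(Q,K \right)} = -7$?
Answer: $\frac{1200779}{4224105} \approx 0.28427$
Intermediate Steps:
$n = -110$ ($n = -177 + 67 = -110$)
$Z = -185$ ($Z = -90 - 95 = -185$)
$a = - \frac{1}{177}$ ($a = \frac{1}{-7 - 170} = \frac{1}{-177} = - \frac{1}{177} \approx -0.0056497$)
$\frac{n}{-387} + \frac{a}{Z} = - \frac{110}{-387} - \frac{1}{177 \left(-185\right)} = \left(-110\right) \left(- \frac{1}{387}\right) - - \frac{1}{32745} = \frac{110}{387} + \frac{1}{32745} = \frac{1200779}{4224105}$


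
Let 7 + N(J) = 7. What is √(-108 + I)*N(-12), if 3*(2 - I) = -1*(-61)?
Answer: 0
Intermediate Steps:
N(J) = 0 (N(J) = -7 + 7 = 0)
I = -55/3 (I = 2 - (-1)*(-61)/3 = 2 - ⅓*61 = 2 - 61/3 = -55/3 ≈ -18.333)
√(-108 + I)*N(-12) = √(-108 - 55/3)*0 = √(-379/3)*0 = (I*√1137/3)*0 = 0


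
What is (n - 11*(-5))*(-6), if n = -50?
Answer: -30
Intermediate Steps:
(n - 11*(-5))*(-6) = (-50 - 11*(-5))*(-6) = (-50 + 55)*(-6) = 5*(-6) = -30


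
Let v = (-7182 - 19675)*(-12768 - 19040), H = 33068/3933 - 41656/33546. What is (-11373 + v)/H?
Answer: 18784581274288449/157577680 ≈ 1.1921e+8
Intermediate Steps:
H = 157577680/21989403 (H = 33068*(1/3933) - 41656*1/33546 = 33068/3933 - 20828/16773 = 157577680/21989403 ≈ 7.1661)
v = 854267456 (v = -26857*(-31808) = 854267456)
(-11373 + v)/H = (-11373 + 854267456)/(157577680/21989403) = 854256083*(21989403/157577680) = 18784581274288449/157577680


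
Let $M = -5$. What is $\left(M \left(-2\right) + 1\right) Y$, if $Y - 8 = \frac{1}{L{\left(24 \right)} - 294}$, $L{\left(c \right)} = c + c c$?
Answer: $\frac{26939}{306} \approx 88.036$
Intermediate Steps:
$L{\left(c \right)} = c + c^{2}$
$Y = \frac{2449}{306}$ ($Y = 8 + \frac{1}{24 \left(1 + 24\right) - 294} = 8 + \frac{1}{24 \cdot 25 - 294} = 8 + \frac{1}{600 - 294} = 8 + \frac{1}{306} = \frac{2449}{306} \approx 8.0033$)
$\left(M \left(-2\right) + 1\right) Y = \left(\left(-5\right) \left(-2\right) + 1\right) \frac{2449}{306} = \left(10 + 1\right) \frac{2449}{306} = 11 \cdot \frac{2449}{306} = \frac{26939}{306}$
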